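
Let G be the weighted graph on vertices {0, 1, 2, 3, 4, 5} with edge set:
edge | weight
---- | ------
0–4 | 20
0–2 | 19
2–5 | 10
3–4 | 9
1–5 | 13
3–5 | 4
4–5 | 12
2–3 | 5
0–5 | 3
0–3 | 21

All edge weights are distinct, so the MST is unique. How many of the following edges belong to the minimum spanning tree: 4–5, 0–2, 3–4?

Kruskal: consider edges lightest-first.
0–5 (3): add. Components now {0,5} {1} {2} {3} {4}
3–5 (4): add. Components now {0,3,5} {1} {2} {4}
2–3 (5): add. Components now {0,2,3,5} {1} {4}
3–4 (9): add. Components now {0,2,3,4,5} {1}
2–5 (10): skip — 2 and 5 already connected.
4–5 (12): skip — 4 and 5 already connected.
1–5 (13): add. Components now {0,1,2,3,4,5}
MST edge set: {0–5, 3–5, 2–3, 3–4, 1–5}.
Of the listed edges, {3–4} are in the MST → 1.

1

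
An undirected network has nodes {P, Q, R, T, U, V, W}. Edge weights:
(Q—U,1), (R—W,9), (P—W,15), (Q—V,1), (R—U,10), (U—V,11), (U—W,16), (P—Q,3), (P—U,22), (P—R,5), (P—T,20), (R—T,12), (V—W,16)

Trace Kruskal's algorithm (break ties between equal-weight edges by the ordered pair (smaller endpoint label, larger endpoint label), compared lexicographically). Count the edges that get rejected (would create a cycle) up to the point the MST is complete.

Sort edges by weight, then run Kruskal:
Q—U (1): add. Components now {Q,U} {T} {R} {V} {W} {P}
Q—V (1): add. Components now {Q,U,V} {T} {R} {W} {P}
P—Q (3): add. Components now {P,Q,U,V} {T} {R} {W}
P—R (5): add. Components now {P,Q,R,U,V} {T} {W}
R—W (9): add. Components now {P,Q,R,U,V,W} {T}
R—U (10): skip — R and U already connected.
U—V (11): skip — V and U already connected.
R—T (12): add. Components now {P,Q,R,T,U,V,W}
Edges rejected before the tree was complete: 2.

2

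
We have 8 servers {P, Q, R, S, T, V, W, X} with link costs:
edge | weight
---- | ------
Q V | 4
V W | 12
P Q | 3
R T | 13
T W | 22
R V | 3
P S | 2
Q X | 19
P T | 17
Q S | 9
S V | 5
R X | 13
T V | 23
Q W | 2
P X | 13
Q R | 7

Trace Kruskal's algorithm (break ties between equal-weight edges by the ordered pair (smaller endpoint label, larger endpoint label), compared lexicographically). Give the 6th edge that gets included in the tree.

P-X

Sort edges by weight, then run Kruskal:
P S (2): add — endpoints in different components.
Q W (2): add — endpoints in different components.
P Q (3): add — endpoints in different components.
R V (3): add — endpoints in different components.
Q V (4): add — endpoints in different components.
S V (5): skip — S and V already connected.
Q R (7): skip — Q and R already connected.
Q S (9): skip — S and Q already connected.
V W (12): skip — W and V already connected.
P X (13): add — endpoints in different components.
R T (13): add — endpoints in different components.
The 6th edge added is P X.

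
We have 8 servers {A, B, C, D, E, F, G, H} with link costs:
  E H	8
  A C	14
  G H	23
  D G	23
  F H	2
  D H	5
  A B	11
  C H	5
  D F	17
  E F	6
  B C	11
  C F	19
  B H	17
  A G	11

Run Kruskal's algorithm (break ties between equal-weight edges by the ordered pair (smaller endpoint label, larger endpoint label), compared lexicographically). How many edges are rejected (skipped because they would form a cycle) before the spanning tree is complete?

Kruskal: consider edges lightest-first.
F H (2): add — endpoints in different components.
C H (5): add — endpoints in different components.
D H (5): add — endpoints in different components.
E F (6): add — endpoints in different components.
E H (8): skip — E and H already connected.
A B (11): add — endpoints in different components.
A G (11): add — endpoints in different components.
B C (11): add — endpoints in different components.
Edges rejected before the tree was complete: 1.

1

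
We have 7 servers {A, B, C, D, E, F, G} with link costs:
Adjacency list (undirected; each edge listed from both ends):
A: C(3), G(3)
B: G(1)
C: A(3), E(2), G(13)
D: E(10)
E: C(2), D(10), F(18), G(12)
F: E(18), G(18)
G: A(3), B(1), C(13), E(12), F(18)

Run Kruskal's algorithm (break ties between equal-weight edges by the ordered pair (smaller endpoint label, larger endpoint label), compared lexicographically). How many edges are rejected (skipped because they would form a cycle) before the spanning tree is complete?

Sort edges by weight, then run Kruskal:
B–G (1): add. Components now {A} {B,G} {C} {D} {E} {F}
C–E (2): add. Components now {A} {B,G} {C,E} {D} {F}
A–C (3): add. Components now {A,C,E} {B,G} {D} {F}
A–G (3): add. Components now {A,B,C,E,G} {D} {F}
D–E (10): add. Components now {A,B,C,D,E,G} {F}
E–G (12): skip — E and G already connected.
C–G (13): skip — C and G already connected.
E–F (18): add. Components now {A,B,C,D,E,F,G}
Edges rejected before the tree was complete: 2.

2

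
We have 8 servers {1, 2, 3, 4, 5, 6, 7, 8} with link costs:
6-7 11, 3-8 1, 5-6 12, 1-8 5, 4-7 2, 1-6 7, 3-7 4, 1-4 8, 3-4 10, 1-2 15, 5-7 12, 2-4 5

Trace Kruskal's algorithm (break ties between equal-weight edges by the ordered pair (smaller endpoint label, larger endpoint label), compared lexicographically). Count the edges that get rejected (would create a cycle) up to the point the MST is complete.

Kruskal's algorithm — process edges by increasing weight (ties by edge label):
3-8 (1): add — endpoints in different components.
4-7 (2): add — endpoints in different components.
3-7 (4): add — endpoints in different components.
1-8 (5): add — endpoints in different components.
2-4 (5): add — endpoints in different components.
1-6 (7): add — endpoints in different components.
1-4 (8): skip — 1 and 4 already connected.
3-4 (10): skip — 3 and 4 already connected.
6-7 (11): skip — 6 and 7 already connected.
5-6 (12): add — endpoints in different components.
Edges rejected before the tree was complete: 3.

3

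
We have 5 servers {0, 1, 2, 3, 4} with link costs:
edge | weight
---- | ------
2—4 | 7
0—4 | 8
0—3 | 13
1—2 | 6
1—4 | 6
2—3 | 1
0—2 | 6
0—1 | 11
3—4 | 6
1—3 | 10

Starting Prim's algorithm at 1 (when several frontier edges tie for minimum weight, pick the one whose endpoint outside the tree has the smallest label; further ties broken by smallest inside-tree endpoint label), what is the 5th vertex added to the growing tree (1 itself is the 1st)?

Prim, starting at 1.
Step 1: cheapest edge leaving the tree is 1—2 (6); add 2.
Step 2: cheapest edge leaving the tree is 2—3 (1); add 3.
Step 3: cheapest edge leaving the tree is 0—2 (6); add 0.
Step 4: cheapest edge leaving the tree is 1—4 (6); add 4.
Vertex order: 1, 2, 3, 0, 4. The 5th vertex is 4.

4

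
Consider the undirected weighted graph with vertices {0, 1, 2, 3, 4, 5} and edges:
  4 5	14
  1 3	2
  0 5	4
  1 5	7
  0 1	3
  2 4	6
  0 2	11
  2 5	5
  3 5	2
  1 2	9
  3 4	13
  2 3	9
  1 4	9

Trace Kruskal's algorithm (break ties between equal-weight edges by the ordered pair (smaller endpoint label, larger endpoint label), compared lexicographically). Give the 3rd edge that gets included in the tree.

0-1

Kruskal's algorithm — process edges by increasing weight (ties by edge label):
1 3 (2): add — endpoints in different components.
3 5 (2): add — endpoints in different components.
0 1 (3): add — endpoints in different components.
0 5 (4): skip — 0 and 5 already connected.
2 5 (5): add — endpoints in different components.
2 4 (6): add — endpoints in different components.
The 3rd edge added is 0 1.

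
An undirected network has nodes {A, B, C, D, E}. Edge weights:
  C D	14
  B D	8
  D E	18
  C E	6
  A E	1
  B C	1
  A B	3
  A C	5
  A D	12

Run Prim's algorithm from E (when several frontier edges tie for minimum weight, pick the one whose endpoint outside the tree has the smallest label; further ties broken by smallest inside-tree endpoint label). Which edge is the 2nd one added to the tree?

Prim, starting at E.
Step 1: cheapest edge leaving the tree is A E (1); add A.
Step 2: cheapest edge leaving the tree is A B (3); add B.
Step 3: cheapest edge leaving the tree is B C (1); add C.
Step 4: cheapest edge leaving the tree is B D (8); add D.
The 2nd edge added is A B.

A-B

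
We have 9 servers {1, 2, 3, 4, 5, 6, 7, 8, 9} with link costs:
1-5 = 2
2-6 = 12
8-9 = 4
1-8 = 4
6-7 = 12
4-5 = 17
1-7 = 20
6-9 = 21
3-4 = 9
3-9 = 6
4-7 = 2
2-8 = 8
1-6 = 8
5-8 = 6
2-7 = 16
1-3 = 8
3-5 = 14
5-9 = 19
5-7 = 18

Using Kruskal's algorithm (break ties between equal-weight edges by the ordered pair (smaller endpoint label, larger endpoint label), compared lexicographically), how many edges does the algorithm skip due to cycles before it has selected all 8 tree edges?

2

Kruskal: consider edges lightest-first.
1-5 (2): add — endpoints in different components.
4-7 (2): add — endpoints in different components.
1-8 (4): add — endpoints in different components.
8-9 (4): add — endpoints in different components.
3-9 (6): add — endpoints in different components.
5-8 (6): skip — 5 and 8 already connected.
1-3 (8): skip — 1 and 3 already connected.
1-6 (8): add — endpoints in different components.
2-8 (8): add — endpoints in different components.
3-4 (9): add — endpoints in different components.
Edges rejected before the tree was complete: 2.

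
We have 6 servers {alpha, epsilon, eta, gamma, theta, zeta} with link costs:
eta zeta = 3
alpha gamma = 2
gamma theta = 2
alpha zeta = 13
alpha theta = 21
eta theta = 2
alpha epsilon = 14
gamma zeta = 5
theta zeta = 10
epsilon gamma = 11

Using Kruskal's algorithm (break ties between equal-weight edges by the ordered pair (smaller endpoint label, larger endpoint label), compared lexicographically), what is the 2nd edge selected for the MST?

Kruskal: consider edges lightest-first.
alpha gamma (2): add — endpoints in different components.
eta theta (2): add — endpoints in different components.
gamma theta (2): add — endpoints in different components.
eta zeta (3): add — endpoints in different components.
gamma zeta (5): skip — zeta and gamma already connected.
theta zeta (10): skip — theta and zeta already connected.
epsilon gamma (11): add — endpoints in different components.
The 2nd edge added is eta theta.

eta-theta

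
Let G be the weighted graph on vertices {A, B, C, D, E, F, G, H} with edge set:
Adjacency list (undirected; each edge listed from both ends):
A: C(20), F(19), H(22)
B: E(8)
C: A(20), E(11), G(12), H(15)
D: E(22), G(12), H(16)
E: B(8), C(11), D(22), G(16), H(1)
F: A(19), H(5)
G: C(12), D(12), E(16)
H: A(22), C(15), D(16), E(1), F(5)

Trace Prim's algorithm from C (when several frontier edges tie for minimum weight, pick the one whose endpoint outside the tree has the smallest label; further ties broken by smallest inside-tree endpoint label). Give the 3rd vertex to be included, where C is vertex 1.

H

Prim's algorithm from C:
Step 1: cheapest edge leaving the tree is C–E (11); add E.
Step 2: cheapest edge leaving the tree is E–H (1); add H.
Step 3: cheapest edge leaving the tree is F–H (5); add F.
Step 4: cheapest edge leaving the tree is B–E (8); add B.
Step 5: cheapest edge leaving the tree is C–G (12); add G.
Step 6: cheapest edge leaving the tree is D–G (12); add D.
Step 7: cheapest edge leaving the tree is A–F (19); add A.
Vertex order: C, E, H, F, B, G, D, A. The 3rd vertex is H.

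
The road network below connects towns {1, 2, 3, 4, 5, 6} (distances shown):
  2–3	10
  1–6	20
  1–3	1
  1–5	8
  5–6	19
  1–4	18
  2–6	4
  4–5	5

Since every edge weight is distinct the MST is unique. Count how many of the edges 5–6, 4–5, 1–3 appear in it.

Sort edges by weight, then run Kruskal:
1–3 (1): add — endpoints in different components.
2–6 (4): add — endpoints in different components.
4–5 (5): add — endpoints in different components.
1–5 (8): add — endpoints in different components.
2–3 (10): add — endpoints in different components.
MST edge set: {1–3, 2–6, 4–5, 1–5, 2–3}.
Of the listed edges, {4–5, 1–3} are in the MST → 2.

2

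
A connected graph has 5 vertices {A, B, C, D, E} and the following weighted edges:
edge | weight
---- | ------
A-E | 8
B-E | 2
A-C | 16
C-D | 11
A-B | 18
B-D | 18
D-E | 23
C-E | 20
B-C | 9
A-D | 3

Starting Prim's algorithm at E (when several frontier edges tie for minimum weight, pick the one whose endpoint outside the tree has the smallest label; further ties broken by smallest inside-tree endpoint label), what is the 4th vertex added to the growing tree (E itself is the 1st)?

D

Prim, starting at E.
Step 1: cheapest edge leaving the tree is B-E (2); add B.
Step 2: cheapest edge leaving the tree is A-E (8); add A.
Step 3: cheapest edge leaving the tree is A-D (3); add D.
Step 4: cheapest edge leaving the tree is B-C (9); add C.
Vertex order: E, B, A, D, C. The 4th vertex is D.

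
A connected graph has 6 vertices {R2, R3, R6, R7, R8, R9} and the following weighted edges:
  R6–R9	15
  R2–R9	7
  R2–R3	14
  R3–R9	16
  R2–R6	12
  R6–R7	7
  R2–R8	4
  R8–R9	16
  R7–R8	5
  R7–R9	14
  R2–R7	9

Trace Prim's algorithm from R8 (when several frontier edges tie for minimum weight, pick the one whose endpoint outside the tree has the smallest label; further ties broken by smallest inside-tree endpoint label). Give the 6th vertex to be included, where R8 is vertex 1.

Grow the tree from R8 using Prim:
Step 1: frontier [R2–R8 4, R7–R8 5, R8–R9 16] → take R2–R8 (4); add R2.
Step 2: frontier [R2–R9 7, R2–R7 9, R2–R6 12, R2–R3 14, R7–R8 5, R8–R9 16] → take R7–R8 (5); add R7.
Step 3: frontier [R2–R9 7, R2–R6 12, R2–R3 14, R6–R7 7, R7–R9 14, R8–R9 16] → take R6–R7 (7); add R6.
Step 4: frontier [R2–R9 7, R2–R3 14, R6–R9 15, R7–R9 14, R8–R9 16] → take R2–R9 (7); add R9.
Step 5: frontier [R2–R3 14, R3–R9 16] → take R2–R3 (14); add R3.
Vertex order: R8, R2, R7, R6, R9, R3. The 6th vertex is R3.

R3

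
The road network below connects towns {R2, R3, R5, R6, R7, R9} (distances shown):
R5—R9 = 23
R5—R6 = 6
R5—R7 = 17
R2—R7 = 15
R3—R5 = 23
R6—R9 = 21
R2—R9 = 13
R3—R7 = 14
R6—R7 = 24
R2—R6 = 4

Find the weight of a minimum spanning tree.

52

Sort edges by weight, then run Kruskal:
R2—R6 (4): add. Components now {R2,R6} {R9} {R5} {R7} {R3}
R5—R6 (6): add. Components now {R2,R5,R6} {R9} {R7} {R3}
R2—R9 (13): add. Components now {R2,R5,R6,R9} {R7} {R3}
R3—R7 (14): add. Components now {R2,R5,R6,R9} {R3,R7}
R2—R7 (15): add. Components now {R2,R3,R5,R6,R7,R9}
MST edges: R2—R6, R5—R6, R2—R9, R3—R7, R2—R7; total weight 4+6+13+14+15 = 52.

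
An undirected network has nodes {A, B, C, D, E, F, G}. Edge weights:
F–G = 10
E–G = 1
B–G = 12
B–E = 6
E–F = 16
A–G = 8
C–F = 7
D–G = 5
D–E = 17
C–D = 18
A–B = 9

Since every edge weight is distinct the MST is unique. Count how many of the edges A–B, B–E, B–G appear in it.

1

Kruskal's algorithm — process edges by increasing weight (ties by edge label):
E–G (1): add. Components now {A} {B} {C} {D} {E,G} {F}
D–G (5): add. Components now {A} {B} {C} {D,E,G} {F}
B–E (6): add. Components now {A} {B,D,E,G} {C} {F}
C–F (7): add. Components now {A} {B,D,E,G} {C,F}
A–G (8): add. Components now {A,B,D,E,G} {C,F}
A–B (9): skip — A and B already connected.
F–G (10): add. Components now {A,B,C,D,E,F,G}
MST edge set: {E–G, D–G, B–E, C–F, A–G, F–G}.
Of the listed edges, {B–E} are in the MST → 1.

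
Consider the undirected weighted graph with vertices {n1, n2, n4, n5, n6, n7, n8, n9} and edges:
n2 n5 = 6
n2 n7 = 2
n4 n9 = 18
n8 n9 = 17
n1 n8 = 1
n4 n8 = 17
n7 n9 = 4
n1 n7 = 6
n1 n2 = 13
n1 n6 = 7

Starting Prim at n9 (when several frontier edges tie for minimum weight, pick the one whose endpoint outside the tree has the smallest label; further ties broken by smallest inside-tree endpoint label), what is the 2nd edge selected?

n2-n7

Prim, starting at n9.
Step 1: frontier [n7 n9 4, n8 n9 17, n4 n9 18] → take n7 n9 (4); add n7.
Step 2: frontier [n2 n7 2, n1 n7 6, n8 n9 17, n4 n9 18] → take n2 n7 (2); add n2.
Step 3: frontier [n2 n5 6, n1 n2 13, n1 n7 6, n8 n9 17, n4 n9 18] → take n1 n7 (6); add n1.
Step 4: frontier [n1 n8 1, n1 n6 7, n2 n5 6, n8 n9 17, n4 n9 18] → take n1 n8 (1); add n8.
Step 5: frontier [n1 n6 7, n2 n5 6, n4 n8 17, n4 n9 18] → take n2 n5 (6); add n5.
Step 6: frontier [n1 n6 7, n4 n8 17, n4 n9 18] → take n1 n6 (7); add n6.
Step 7: frontier [n4 n8 17, n4 n9 18] → take n4 n8 (17); add n4.
The 2nd edge added is n2 n7.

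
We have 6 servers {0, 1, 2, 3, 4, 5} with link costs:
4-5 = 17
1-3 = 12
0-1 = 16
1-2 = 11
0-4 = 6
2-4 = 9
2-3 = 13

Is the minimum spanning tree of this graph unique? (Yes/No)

Sort edges by weight, then run Kruskal:
0-4 (6): add — endpoints in different components.
2-4 (9): add — endpoints in different components.
1-2 (11): add — endpoints in different components.
1-3 (12): add — endpoints in different components.
2-3 (13): skip — 2 and 3 already connected.
0-1 (16): skip — 0 and 1 already connected.
4-5 (17): add — endpoints in different components.
Every non-tree edge has weight strictly greater than the heaviest edge on the tree path between its endpoints, so the MST is unique.

Yes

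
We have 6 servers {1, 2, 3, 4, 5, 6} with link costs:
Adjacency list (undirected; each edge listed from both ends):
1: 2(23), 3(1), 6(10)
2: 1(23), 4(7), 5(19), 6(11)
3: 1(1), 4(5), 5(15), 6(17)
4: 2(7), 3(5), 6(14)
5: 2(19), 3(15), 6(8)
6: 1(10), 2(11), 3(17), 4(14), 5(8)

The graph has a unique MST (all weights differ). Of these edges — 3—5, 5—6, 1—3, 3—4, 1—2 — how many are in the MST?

3

Kruskal's algorithm — process edges by increasing weight (ties by edge label):
1—3 (1): add — endpoints in different components.
3—4 (5): add — endpoints in different components.
2—4 (7): add — endpoints in different components.
5—6 (8): add — endpoints in different components.
1—6 (10): add — endpoints in different components.
MST edge set: {1—3, 3—4, 2—4, 5—6, 1—6}.
Of the listed edges, {5—6, 1—3, 3—4} are in the MST → 3.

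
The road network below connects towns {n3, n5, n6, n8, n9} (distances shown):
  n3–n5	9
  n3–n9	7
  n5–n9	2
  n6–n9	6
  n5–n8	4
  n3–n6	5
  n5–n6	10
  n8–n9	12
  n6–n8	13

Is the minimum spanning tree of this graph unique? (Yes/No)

Yes

Kruskal's algorithm — process edges by increasing weight (ties by edge label):
n5–n9 (2): add — endpoints in different components.
n5–n8 (4): add — endpoints in different components.
n3–n6 (5): add — endpoints in different components.
n6–n9 (6): add — endpoints in different components.
Every non-tree edge has weight strictly greater than the heaviest edge on the tree path between its endpoints, so the MST is unique.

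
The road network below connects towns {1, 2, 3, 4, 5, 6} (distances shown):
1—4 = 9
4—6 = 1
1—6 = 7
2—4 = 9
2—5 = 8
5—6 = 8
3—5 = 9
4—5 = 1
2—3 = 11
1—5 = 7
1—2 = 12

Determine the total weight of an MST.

26

Kruskal: consider edges lightest-first.
4—5 (1): add. Components now {1} {2} {3} {4,5} {6}
4—6 (1): add. Components now {1} {2} {3} {4,5,6}
1—5 (7): add. Components now {1,4,5,6} {2} {3}
1—6 (7): skip — 1 and 6 already connected.
2—5 (8): add. Components now {1,2,4,5,6} {3}
5—6 (8): skip — 5 and 6 already connected.
1—4 (9): skip — 1 and 4 already connected.
2—4 (9): skip — 2 and 4 already connected.
3—5 (9): add. Components now {1,2,3,4,5,6}
MST edges: 4—5, 4—6, 1—5, 2—5, 3—5; total weight 1+1+7+8+9 = 26.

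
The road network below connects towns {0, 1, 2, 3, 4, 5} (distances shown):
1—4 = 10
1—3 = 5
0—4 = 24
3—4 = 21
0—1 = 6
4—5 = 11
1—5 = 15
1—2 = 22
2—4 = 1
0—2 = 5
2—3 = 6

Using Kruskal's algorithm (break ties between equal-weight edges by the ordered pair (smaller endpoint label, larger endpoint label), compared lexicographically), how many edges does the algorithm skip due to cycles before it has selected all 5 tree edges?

Kruskal: consider edges lightest-first.
2—4 (1): add — endpoints in different components.
0—2 (5): add — endpoints in different components.
1—3 (5): add — endpoints in different components.
0—1 (6): add — endpoints in different components.
2—3 (6): skip — 2 and 3 already connected.
1—4 (10): skip — 1 and 4 already connected.
4—5 (11): add — endpoints in different components.
Edges rejected before the tree was complete: 2.

2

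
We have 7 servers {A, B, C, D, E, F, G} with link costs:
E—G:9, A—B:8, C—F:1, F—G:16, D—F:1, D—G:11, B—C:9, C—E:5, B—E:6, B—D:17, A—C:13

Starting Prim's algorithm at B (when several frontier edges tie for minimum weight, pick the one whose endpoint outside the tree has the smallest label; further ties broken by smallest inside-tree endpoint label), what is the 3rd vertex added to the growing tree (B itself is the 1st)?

C

Prim, starting at B.
Step 1: frontier [B—E 6, A—B 8, B—C 9, B—D 17] → take B—E (6); add E.
Step 2: frontier [A—B 8, B—C 9, B—D 17, C—E 5, E—G 9] → take C—E (5); add C.
Step 3: frontier [A—B 8, B—D 17, C—F 1, A—C 13, E—G 9] → take C—F (1); add F.
Step 4: frontier [A—B 8, B—D 17, A—C 13, E—G 9, D—F 1, F—G 16] → take D—F (1); add D.
Step 5: frontier [A—B 8, A—C 13, D—G 11, E—G 9, F—G 16] → take A—B (8); add A.
Step 6: frontier [D—G 11, E—G 9, F—G 16] → take E—G (9); add G.
Vertex order: B, E, C, F, D, A, G. The 3rd vertex is C.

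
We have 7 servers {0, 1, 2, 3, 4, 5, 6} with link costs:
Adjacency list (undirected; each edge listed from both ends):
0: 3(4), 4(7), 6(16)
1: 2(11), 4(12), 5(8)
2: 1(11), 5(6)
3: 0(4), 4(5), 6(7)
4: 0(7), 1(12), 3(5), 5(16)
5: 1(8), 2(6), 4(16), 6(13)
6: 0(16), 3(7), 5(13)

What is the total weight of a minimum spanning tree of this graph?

Sort edges by weight, then run Kruskal:
0–3 (4): add. Components now {0,3} {1} {2} {4} {5} {6}
3–4 (5): add. Components now {0,3,4} {1} {2} {5} {6}
2–5 (6): add. Components now {0,3,4} {1} {2,5} {6}
0–4 (7): skip — 0 and 4 already connected.
3–6 (7): add. Components now {0,3,4,6} {1} {2,5}
1–5 (8): add. Components now {0,3,4,6} {1,2,5}
1–2 (11): skip — 1 and 2 already connected.
1–4 (12): add. Components now {0,1,2,3,4,5,6}
MST edges: 0–3, 3–4, 2–5, 3–6, 1–5, 1–4; total weight 4+5+6+7+8+12 = 42.

42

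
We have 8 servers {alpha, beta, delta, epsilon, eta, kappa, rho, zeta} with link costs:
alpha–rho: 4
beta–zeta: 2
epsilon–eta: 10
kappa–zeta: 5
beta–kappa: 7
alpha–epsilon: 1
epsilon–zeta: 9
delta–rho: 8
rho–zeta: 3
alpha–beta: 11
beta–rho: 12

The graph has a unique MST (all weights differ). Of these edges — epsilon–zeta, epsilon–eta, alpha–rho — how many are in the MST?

Sort edges by weight, then run Kruskal:
alpha–epsilon (1): add — endpoints in different components.
beta–zeta (2): add — endpoints in different components.
rho–zeta (3): add — endpoints in different components.
alpha–rho (4): add — endpoints in different components.
kappa–zeta (5): add — endpoints in different components.
beta–kappa (7): skip — kappa and beta already connected.
delta–rho (8): add — endpoints in different components.
epsilon–zeta (9): skip — zeta and epsilon already connected.
epsilon–eta (10): add — endpoints in different components.
MST edge set: {alpha–epsilon, beta–zeta, rho–zeta, alpha–rho, kappa–zeta, delta–rho, epsilon–eta}.
Of the listed edges, {epsilon–eta, alpha–rho} are in the MST → 2.

2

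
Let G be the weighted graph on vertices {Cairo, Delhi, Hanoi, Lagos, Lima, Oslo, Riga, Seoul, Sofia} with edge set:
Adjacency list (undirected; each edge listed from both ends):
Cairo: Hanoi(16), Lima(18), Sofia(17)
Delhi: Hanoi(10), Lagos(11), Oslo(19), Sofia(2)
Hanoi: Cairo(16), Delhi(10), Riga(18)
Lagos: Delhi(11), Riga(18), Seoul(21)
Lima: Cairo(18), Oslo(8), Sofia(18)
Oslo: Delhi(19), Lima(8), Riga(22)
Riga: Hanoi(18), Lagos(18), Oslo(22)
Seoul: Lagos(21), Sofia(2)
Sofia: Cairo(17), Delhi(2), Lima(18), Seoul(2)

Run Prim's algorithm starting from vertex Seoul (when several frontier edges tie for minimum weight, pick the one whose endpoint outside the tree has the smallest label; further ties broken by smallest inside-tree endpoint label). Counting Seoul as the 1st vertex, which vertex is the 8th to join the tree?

Oslo

Prim, starting at Seoul.
Step 1: frontier [Seoul Sofia 2, Lagos Seoul 21] → take Seoul Sofia (2); add Sofia.
Step 2: frontier [Lagos Seoul 21, Delhi Sofia 2, Cairo Sofia 17, Lima Sofia 18] → take Delhi Sofia (2); add Delhi.
Step 3: frontier [Delhi Hanoi 10, Delhi Lagos 11, Delhi Oslo 19, Lagos Seoul 21, Cairo Sofia 17, Lima Sofia 18] → take Delhi Hanoi (10); add Hanoi.
Step 4: frontier [Delhi Lagos 11, Delhi Oslo 19, Cairo Hanoi 16, Hanoi Riga 18, Lagos Seoul 21, Cairo Sofia 17, Lima Sofia 18] → take Delhi Lagos (11); add Lagos.
Step 5: frontier [Delhi Oslo 19, Cairo Hanoi 16, Hanoi Riga 18, Lagos Riga 18, Cairo Sofia 17, Lima Sofia 18] → take Cairo Hanoi (16); add Cairo.
Step 6: frontier [Cairo Lima 18, Delhi Oslo 19, Hanoi Riga 18, Lagos Riga 18, Lima Sofia 18] → take Cairo Lima (18); add Lima.
Step 7: frontier [Delhi Oslo 19, Hanoi Riga 18, Lagos Riga 18, Lima Oslo 8] → take Lima Oslo (8); add Oslo.
Step 8: frontier [Hanoi Riga 18, Lagos Riga 18, Oslo Riga 22] → take Hanoi Riga (18); add Riga.
Vertex order: Seoul, Sofia, Delhi, Hanoi, Lagos, Cairo, Lima, Oslo, Riga. The 8th vertex is Oslo.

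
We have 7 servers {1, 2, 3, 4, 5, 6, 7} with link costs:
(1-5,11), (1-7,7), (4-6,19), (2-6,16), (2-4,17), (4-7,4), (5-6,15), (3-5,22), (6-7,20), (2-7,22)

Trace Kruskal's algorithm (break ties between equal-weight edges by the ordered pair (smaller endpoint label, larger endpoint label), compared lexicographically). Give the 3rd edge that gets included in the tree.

Sort edges by weight, then run Kruskal:
4-7 (4): add. Components now {1} {2} {3} {4,7} {5} {6}
1-7 (7): add. Components now {1,4,7} {2} {3} {5} {6}
1-5 (11): add. Components now {1,4,5,7} {2} {3} {6}
5-6 (15): add. Components now {1,4,5,6,7} {2} {3}
2-6 (16): add. Components now {1,2,4,5,6,7} {3}
2-4 (17): skip — 2 and 4 already connected.
4-6 (19): skip — 4 and 6 already connected.
6-7 (20): skip — 6 and 7 already connected.
2-7 (22): skip — 2 and 7 already connected.
3-5 (22): add. Components now {1,2,3,4,5,6,7}
The 3rd edge added is 1-5.

1-5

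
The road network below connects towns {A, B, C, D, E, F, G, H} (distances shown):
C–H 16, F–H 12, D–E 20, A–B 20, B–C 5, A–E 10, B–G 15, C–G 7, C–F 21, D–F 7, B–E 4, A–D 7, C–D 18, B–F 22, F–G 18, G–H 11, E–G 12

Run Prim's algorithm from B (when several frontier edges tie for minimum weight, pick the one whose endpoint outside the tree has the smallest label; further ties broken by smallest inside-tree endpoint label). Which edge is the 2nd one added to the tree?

Grow the tree from B using Prim:
Step 1: cheapest edge leaving the tree is B–E (4); add E.
Step 2: cheapest edge leaving the tree is B–C (5); add C.
Step 3: cheapest edge leaving the tree is C–G (7); add G.
Step 4: cheapest edge leaving the tree is A–E (10); add A.
Step 5: cheapest edge leaving the tree is A–D (7); add D.
Step 6: cheapest edge leaving the tree is D–F (7); add F.
Step 7: cheapest edge leaving the tree is G–H (11); add H.
The 2nd edge added is B–C.

B-C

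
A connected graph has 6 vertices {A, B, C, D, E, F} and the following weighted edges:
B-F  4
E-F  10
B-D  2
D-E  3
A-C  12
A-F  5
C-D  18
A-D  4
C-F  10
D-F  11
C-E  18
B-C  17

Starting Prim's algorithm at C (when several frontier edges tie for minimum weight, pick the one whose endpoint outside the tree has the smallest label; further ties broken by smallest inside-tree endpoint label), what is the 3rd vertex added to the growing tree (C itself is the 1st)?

B

Prim's algorithm from C:
Step 1: frontier [C-F 10, A-C 12, B-C 17, C-D 18, C-E 18] → take C-F (10); add F.
Step 2: frontier [A-C 12, B-C 17, C-D 18, C-E 18, B-F 4, A-F 5, E-F 10, D-F 11] → take B-F (4); add B.
Step 3: frontier [B-D 2, A-C 12, C-D 18, C-E 18, A-F 5, E-F 10, D-F 11] → take B-D (2); add D.
Step 4: frontier [A-C 12, C-E 18, D-E 3, A-D 4, A-F 5, E-F 10] → take D-E (3); add E.
Step 5: frontier [A-C 12, A-D 4, A-F 5] → take A-D (4); add A.
Vertex order: C, F, B, D, E, A. The 3rd vertex is B.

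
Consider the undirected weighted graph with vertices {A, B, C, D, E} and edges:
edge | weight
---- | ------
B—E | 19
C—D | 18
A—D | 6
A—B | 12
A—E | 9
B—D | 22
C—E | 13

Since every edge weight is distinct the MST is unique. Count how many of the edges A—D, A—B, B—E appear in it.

Kruskal's algorithm — process edges by increasing weight (ties by edge label):
A—D (6): add. Components now {A,D} {B} {C} {E}
A—E (9): add. Components now {A,D,E} {B} {C}
A—B (12): add. Components now {A,B,D,E} {C}
C—E (13): add. Components now {A,B,C,D,E}
MST edge set: {A—D, A—E, A—B, C—E}.
Of the listed edges, {A—D, A—B} are in the MST → 2.

2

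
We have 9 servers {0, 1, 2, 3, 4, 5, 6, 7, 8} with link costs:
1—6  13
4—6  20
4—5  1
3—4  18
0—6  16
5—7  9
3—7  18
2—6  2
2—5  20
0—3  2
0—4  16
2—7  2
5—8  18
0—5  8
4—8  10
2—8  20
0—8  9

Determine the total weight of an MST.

46

Grow the tree from 0 using Prim:
Step 1: cheapest edge leaving the tree is 0—3 (2); add 3.
Step 2: cheapest edge leaving the tree is 0—5 (8); add 5.
Step 3: cheapest edge leaving the tree is 4—5 (1); add 4.
Step 4: cheapest edge leaving the tree is 5—7 (9); add 7.
Step 5: cheapest edge leaving the tree is 2—7 (2); add 2.
Step 6: cheapest edge leaving the tree is 2—6 (2); add 6.
Step 7: cheapest edge leaving the tree is 0—8 (9); add 8.
Step 8: cheapest edge leaving the tree is 1—6 (13); add 1.
MST edges: 0—3, 0—5, 4—5, 5—7, 2—7, 2—6, 0—8, 1—6; total weight 2+8+1+9+2+2+9+13 = 46.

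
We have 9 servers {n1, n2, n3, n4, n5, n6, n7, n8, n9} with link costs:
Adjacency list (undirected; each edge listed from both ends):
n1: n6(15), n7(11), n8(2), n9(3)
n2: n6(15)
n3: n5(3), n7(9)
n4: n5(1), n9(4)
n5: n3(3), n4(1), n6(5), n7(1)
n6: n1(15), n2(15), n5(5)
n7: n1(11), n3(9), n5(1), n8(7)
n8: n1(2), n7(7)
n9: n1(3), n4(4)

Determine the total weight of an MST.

34

Prim, starting at n6.
Step 1: frontier [n5-n6 5, n1-n6 15, n2-n6 15] → take n5-n6 (5); add n5.
Step 2: frontier [n4-n5 1, n5-n7 1, n3-n5 3, n1-n6 15, n2-n6 15] → take n4-n5 (1); add n4.
Step 3: frontier [n4-n9 4, n5-n7 1, n3-n5 3, n1-n6 15, n2-n6 15] → take n5-n7 (1); add n7.
Step 4: frontier [n4-n9 4, n3-n5 3, n1-n6 15, n2-n6 15, n7-n8 7, n3-n7 9, n1-n7 11] → take n3-n5 (3); add n3.
Step 5: frontier [n4-n9 4, n1-n6 15, n2-n6 15, n7-n8 7, n1-n7 11] → take n4-n9 (4); add n9.
Step 6: frontier [n1-n6 15, n2-n6 15, n7-n8 7, n1-n7 11, n1-n9 3] → take n1-n9 (3); add n1.
Step 7: frontier [n1-n8 2, n2-n6 15, n7-n8 7] → take n1-n8 (2); add n8.
Step 8: frontier [n2-n6 15] → take n2-n6 (15); add n2.
MST edges: n5-n6, n4-n5, n5-n7, n3-n5, n4-n9, n1-n9, n1-n8, n2-n6; total weight 5+1+1+3+4+3+2+15 = 34.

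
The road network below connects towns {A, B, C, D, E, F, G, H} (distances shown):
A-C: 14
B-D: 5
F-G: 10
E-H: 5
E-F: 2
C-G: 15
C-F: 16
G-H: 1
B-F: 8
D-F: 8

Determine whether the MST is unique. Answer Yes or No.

No

Kruskal's algorithm — process edges by increasing weight (ties by edge label):
G-H (1): add — endpoints in different components.
E-F (2): add — endpoints in different components.
B-D (5): add — endpoints in different components.
E-H (5): add — endpoints in different components.
B-F (8): add — endpoints in different components.
D-F (8): skip — D and F already connected.
F-G (10): skip — F and G already connected.
A-C (14): add — endpoints in different components.
C-G (15): add — endpoints in different components.
Non-tree edge D-F has weight 8, equal to the heaviest edge on its tree cycle — swapping gives another MST of the same weight. Not unique.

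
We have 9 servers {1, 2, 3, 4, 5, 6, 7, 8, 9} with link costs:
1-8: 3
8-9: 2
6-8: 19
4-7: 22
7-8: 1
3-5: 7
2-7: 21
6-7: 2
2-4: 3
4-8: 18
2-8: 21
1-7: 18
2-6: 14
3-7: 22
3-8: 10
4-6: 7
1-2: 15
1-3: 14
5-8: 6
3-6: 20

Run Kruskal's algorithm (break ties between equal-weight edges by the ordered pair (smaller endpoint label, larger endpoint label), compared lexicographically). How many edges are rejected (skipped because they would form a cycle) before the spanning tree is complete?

Sort edges by weight, then run Kruskal:
7-8 (1): add — endpoints in different components.
6-7 (2): add — endpoints in different components.
8-9 (2): add — endpoints in different components.
1-8 (3): add — endpoints in different components.
2-4 (3): add — endpoints in different components.
5-8 (6): add — endpoints in different components.
3-5 (7): add — endpoints in different components.
4-6 (7): add — endpoints in different components.
Edges rejected before the tree was complete: 0.

0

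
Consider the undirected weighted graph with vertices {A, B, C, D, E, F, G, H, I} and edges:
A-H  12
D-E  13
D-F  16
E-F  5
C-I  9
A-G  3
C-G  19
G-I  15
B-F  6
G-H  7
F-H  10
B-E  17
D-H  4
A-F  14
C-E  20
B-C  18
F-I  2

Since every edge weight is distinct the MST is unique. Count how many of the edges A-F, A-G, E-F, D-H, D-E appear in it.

Kruskal's algorithm — process edges by increasing weight (ties by edge label):
F-I (2): add — endpoints in different components.
A-G (3): add — endpoints in different components.
D-H (4): add — endpoints in different components.
E-F (5): add — endpoints in different components.
B-F (6): add — endpoints in different components.
G-H (7): add — endpoints in different components.
C-I (9): add — endpoints in different components.
F-H (10): add — endpoints in different components.
MST edge set: {F-I, A-G, D-H, E-F, B-F, G-H, C-I, F-H}.
Of the listed edges, {A-G, E-F, D-H} are in the MST → 3.

3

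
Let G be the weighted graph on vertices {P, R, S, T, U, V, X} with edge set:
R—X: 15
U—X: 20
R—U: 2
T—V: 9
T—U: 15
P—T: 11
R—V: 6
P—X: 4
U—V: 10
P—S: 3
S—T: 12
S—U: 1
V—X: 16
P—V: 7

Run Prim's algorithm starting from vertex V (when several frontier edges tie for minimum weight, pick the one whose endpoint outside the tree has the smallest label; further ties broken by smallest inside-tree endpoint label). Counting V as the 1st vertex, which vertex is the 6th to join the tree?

Prim's algorithm from V:
Step 1: cheapest edge leaving the tree is R—V (6); add R.
Step 2: cheapest edge leaving the tree is R—U (2); add U.
Step 3: cheapest edge leaving the tree is S—U (1); add S.
Step 4: cheapest edge leaving the tree is P—S (3); add P.
Step 5: cheapest edge leaving the tree is P—X (4); add X.
Step 6: cheapest edge leaving the tree is T—V (9); add T.
Vertex order: V, R, U, S, P, X, T. The 6th vertex is X.

X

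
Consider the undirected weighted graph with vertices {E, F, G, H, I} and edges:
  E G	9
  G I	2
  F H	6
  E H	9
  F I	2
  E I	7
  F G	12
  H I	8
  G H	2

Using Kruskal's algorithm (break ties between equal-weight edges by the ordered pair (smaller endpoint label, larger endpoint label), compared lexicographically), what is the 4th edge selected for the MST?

Sort edges by weight, then run Kruskal:
F I (2): add — endpoints in different components.
G H (2): add — endpoints in different components.
G I (2): add — endpoints in different components.
F H (6): skip — F and H already connected.
E I (7): add — endpoints in different components.
The 4th edge added is E I.

E-I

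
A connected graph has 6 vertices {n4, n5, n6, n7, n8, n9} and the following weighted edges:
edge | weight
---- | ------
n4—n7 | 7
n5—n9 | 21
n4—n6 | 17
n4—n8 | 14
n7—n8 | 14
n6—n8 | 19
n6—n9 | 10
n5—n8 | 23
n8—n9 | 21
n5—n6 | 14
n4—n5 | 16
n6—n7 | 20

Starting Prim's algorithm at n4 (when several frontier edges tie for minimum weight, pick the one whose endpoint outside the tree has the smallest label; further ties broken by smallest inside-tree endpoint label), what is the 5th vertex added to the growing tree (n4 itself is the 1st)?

Prim, starting at n4.
Step 1: cheapest edge leaving the tree is n4—n7 (7); add n7.
Step 2: cheapest edge leaving the tree is n4—n8 (14); add n8.
Step 3: cheapest edge leaving the tree is n4—n5 (16); add n5.
Step 4: cheapest edge leaving the tree is n5—n6 (14); add n6.
Step 5: cheapest edge leaving the tree is n6—n9 (10); add n9.
Vertex order: n4, n7, n8, n5, n6, n9. The 5th vertex is n6.

n6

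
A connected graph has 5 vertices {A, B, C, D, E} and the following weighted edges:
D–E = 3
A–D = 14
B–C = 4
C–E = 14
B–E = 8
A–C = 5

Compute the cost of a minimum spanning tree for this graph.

20

Kruskal's algorithm — process edges by increasing weight (ties by edge label):
D–E (3): add. Components now {A} {B} {C} {D,E}
B–C (4): add. Components now {A} {B,C} {D,E}
A–C (5): add. Components now {A,B,C} {D,E}
B–E (8): add. Components now {A,B,C,D,E}
MST edges: D–E, B–C, A–C, B–E; total weight 3+4+5+8 = 20.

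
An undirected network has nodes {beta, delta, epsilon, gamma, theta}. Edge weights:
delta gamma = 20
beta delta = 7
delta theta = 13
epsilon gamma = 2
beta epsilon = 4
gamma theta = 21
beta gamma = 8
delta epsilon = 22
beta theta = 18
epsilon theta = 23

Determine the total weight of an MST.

Grow the tree from theta using Prim:
Step 1: frontier [delta theta 13, beta theta 18, gamma theta 21, epsilon theta 23] → take delta theta (13); add delta.
Step 2: frontier [beta delta 7, delta gamma 20, delta epsilon 22, beta theta 18, gamma theta 21, epsilon theta 23] → take beta delta (7); add beta.
Step 3: frontier [beta epsilon 4, beta gamma 8, delta gamma 20, delta epsilon 22, gamma theta 21, epsilon theta 23] → take beta epsilon (4); add epsilon.
Step 4: frontier [beta gamma 8, delta gamma 20, epsilon gamma 2, gamma theta 21] → take epsilon gamma (2); add gamma.
MST edges: delta theta, beta delta, beta epsilon, epsilon gamma; total weight 13+7+4+2 = 26.

26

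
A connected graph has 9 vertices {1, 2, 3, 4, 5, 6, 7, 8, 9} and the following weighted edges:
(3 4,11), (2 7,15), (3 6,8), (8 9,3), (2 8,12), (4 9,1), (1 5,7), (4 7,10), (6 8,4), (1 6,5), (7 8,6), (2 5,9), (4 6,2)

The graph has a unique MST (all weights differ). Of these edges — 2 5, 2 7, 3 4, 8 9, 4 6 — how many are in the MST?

3

Kruskal: consider edges lightest-first.
4 9 (1): add — endpoints in different components.
4 6 (2): add — endpoints in different components.
8 9 (3): add — endpoints in different components.
6 8 (4): skip — 6 and 8 already connected.
1 6 (5): add — endpoints in different components.
7 8 (6): add — endpoints in different components.
1 5 (7): add — endpoints in different components.
3 6 (8): add — endpoints in different components.
2 5 (9): add — endpoints in different components.
MST edge set: {4 9, 4 6, 8 9, 1 6, 7 8, 1 5, 3 6, 2 5}.
Of the listed edges, {2 5, 8 9, 4 6} are in the MST → 3.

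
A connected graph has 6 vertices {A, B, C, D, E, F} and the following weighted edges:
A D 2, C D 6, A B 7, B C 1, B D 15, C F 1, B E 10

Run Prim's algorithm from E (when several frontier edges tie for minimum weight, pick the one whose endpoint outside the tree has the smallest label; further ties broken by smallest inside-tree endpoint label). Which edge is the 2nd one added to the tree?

Prim, starting at E.
Step 1: cheapest edge leaving the tree is B E (10); add B.
Step 2: cheapest edge leaving the tree is B C (1); add C.
Step 3: cheapest edge leaving the tree is C F (1); add F.
Step 4: cheapest edge leaving the tree is C D (6); add D.
Step 5: cheapest edge leaving the tree is A D (2); add A.
The 2nd edge added is B C.

B-C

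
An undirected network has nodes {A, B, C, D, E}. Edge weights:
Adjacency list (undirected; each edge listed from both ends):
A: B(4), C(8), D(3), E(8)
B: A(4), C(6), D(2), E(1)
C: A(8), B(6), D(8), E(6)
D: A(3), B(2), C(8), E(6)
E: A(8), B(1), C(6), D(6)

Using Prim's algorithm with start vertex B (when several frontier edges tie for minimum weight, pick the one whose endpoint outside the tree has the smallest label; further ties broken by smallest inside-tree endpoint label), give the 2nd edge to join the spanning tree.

Prim's algorithm from B:
Step 1: cheapest edge leaving the tree is B-E (1); add E.
Step 2: cheapest edge leaving the tree is B-D (2); add D.
Step 3: cheapest edge leaving the tree is A-D (3); add A.
Step 4: cheapest edge leaving the tree is B-C (6); add C.
The 2nd edge added is B-D.

B-D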